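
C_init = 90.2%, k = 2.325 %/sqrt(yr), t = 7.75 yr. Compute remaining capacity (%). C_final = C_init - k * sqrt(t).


sqrt(t) = sqrt(7.75) = 2.7839
C_final = 90.2 - 2.325 * 2.7839 = 83.73%

83.73%


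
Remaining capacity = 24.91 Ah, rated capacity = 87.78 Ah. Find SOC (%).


SOC% = 24.91 / 87.78 * 100 = 28.38%

28.38%


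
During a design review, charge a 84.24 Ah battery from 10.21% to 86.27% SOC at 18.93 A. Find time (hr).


Step 1: dSOC = 86.27% - 10.21% = 76.06%
Step 2: delta_Ah = 84.24 * 76.06 / 100 = 64.073 Ah
Step 3: t = 64.073 / 18.93 = 3.385 hr

3.385 hr


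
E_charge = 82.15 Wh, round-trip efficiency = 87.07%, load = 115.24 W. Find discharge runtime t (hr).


Step 1: E_discharge = eta/100 * E_charge = 87.07/100 * 82.15 = 71.528 Wh
Step 2: t = E_discharge / P = 71.528 / 115.24 = 0.6207 hr

0.6207 hr


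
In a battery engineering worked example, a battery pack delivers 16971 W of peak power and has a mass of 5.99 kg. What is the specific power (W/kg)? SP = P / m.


Specific power = 16971 W / 5.99 kg = 2833 W/kg

2833 W/kg


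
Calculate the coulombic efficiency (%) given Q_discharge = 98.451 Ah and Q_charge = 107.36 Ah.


Coulombic efficiency = 98.451/107.36 * 100% = 91.70%

91.70%


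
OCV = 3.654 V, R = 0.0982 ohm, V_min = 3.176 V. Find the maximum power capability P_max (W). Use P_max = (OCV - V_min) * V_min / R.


dV = OCV - V_min = 0.478 V (so I_max = dV / R)
P_max = dV * V_min / R = 0.478 * 3.176 / 0.0982 = 15.46 W

15.46 W


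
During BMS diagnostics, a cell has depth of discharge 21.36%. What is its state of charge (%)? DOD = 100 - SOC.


SOC = 100 - DOD = 100 - 21.36 = 78.64%

78.64%


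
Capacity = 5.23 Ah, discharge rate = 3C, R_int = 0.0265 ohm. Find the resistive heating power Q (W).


Step 1: I = C_rate * capacity = 3 * 5.23 = 15.69 A
Step 2: Q = I^2 * R = 15.69^2 * 0.0265 = 246.18 * 0.0265 = 6.524 W

6.524 W


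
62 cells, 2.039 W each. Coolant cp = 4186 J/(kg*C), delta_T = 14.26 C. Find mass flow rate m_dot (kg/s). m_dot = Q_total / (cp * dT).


Step 1: Total heat Q = 62 * 2.039 W = 126.42 W
Step 2: denom = cp * dT = 4186 * 14.26 = 59692
Step 3: m_dot = 126.42 / 59692 = 0.002118 kg/s

0.002118 kg/s


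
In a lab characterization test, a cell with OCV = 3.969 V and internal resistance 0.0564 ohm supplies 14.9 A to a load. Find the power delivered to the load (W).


Step 1: V_terminal = OCV - I*R = 3.969 - 14.9 * 0.0564 = 3.1286 V
Step 2: P_out = V_terminal * I = 3.1286 * 14.9 = 46.62 W

46.62 W


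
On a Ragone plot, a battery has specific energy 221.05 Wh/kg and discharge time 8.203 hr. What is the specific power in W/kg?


P_specific = E / t = 221.05 / 8.203 = 26.95 W/kg

26.95 W/kg


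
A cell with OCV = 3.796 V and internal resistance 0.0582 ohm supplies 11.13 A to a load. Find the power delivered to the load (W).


Step 1: V_terminal = OCV - I*R = 3.796 - 11.13 * 0.0582 = 3.1482 V
Step 2: P_out = V_terminal * I = 3.1482 * 11.13 = 35.04 W

35.04 W


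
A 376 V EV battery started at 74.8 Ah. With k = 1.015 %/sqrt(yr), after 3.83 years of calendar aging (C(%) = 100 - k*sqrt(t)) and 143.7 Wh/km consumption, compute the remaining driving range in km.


Step 1: capacity retention = 100 - 1.015 * sqrt(3.83) = 100 - 1.015 * 1.957 = 98.014%
Step 2: C_now = 74.8 * 98.014/100 = 73.314 Ah
Step 3: E_pack = V * C_now = 376 * 73.314 = 27566 Wh
Step 4: range = E_pack / consumption = 27566 / 143.7 = 191.8 km

191.8 km


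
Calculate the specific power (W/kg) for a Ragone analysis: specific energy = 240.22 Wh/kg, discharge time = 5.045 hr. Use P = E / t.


P_specific = E / t = 240.22 / 5.045 = 47.62 W/kg

47.62 W/kg


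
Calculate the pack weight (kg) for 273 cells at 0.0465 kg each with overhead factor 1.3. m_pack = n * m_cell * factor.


m_pack = n * m_cell * overhead = 273 * 0.0465 * 1.3 = 16.50 kg

16.50 kg


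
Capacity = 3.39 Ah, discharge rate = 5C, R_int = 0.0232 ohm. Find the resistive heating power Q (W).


Step 1: I = C_rate * capacity = 5 * 3.39 = 16.95 A
Step 2: Q = I^2 * R = 16.95^2 * 0.0232 = 287.3 * 0.0232 = 6.665 W

6.665 W


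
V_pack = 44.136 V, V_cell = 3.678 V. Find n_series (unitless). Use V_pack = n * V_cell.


Rearranging: n = V_pack / V_cell = 44.136 / 3.678 = 12 cells

12


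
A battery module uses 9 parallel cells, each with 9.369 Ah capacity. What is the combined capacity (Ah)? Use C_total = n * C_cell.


C_total = 9 * 9.369 = 84.321 Ah

84.321 Ah


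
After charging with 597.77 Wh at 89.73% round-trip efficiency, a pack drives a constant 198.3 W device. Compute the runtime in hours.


Step 1: E_discharge = eta/100 * E_charge = 89.73/100 * 597.77 = 536.38 Wh
Step 2: t = E_discharge / P = 536.38 / 198.3 = 2.705 hr

2.705 hr


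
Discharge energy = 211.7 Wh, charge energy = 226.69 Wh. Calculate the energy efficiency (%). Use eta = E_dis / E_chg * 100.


Round-trip efficiency = 211.7/226.69 * 100% = 93.39%

93.39%


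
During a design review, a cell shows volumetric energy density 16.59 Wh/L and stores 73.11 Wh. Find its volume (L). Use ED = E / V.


V = E / ED = 73.11 / 16.59 = 4.407 L

4.407 L


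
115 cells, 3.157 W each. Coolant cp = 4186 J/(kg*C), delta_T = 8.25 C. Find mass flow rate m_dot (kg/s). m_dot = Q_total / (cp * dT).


Q_total = 115 * 3.157 = 363.06 W
m_dot = Q_total / (cp * dT) = 363.06 / (4186 * 8.25) = 0.01051 kg/s

0.01051 kg/s


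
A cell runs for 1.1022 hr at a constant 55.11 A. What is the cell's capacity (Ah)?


C = I * t = 55.11 * 1.1022 = 60.74 Ah

60.74 Ah


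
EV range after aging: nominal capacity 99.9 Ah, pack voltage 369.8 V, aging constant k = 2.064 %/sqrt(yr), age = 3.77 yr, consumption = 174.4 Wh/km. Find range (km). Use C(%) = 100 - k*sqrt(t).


Step 1: capacity retention = 100 - 2.064 * sqrt(3.77) = 100 - 2.064 * 1.9416 = 95.993%
Step 2: C_now = 99.9 * 95.993/100 = 95.897 Ah
Step 3: E_pack = V * C_now = 369.8 * 95.897 = 35463 Wh
Step 4: range = E_pack / consumption = 35463 / 174.4 = 203.3 km

203.3 km


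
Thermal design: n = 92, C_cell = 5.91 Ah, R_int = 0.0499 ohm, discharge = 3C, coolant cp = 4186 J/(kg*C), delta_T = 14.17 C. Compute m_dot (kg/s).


Step 1: I = 3 * 5.91 = 17.73 A
Step 2: Q_cell = I^2 * R = 17.73^2 * 0.0499 = 15.686 W
Step 3: Q_total = 92 * 15.686 = 1443.1 W
Step 4: m_dot = Q_total / (cp * dT) = 1443.1 / (4186 * 14.17) = 0.02433 kg/s

0.02433 kg/s


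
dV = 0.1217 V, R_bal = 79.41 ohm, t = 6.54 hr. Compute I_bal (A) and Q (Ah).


First, Ohm's law: I_bal = 0.1217 V / 79.41 ohm = 0.0015326 A
Then Q = I * t = 0.0015326 A * 6.54 hr = 0.01002 Ah

I=0.0015326 A, Q=0.01002 Ah


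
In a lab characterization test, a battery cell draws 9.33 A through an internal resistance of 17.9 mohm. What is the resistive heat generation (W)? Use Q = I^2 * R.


Convert: R = 17.9 mohm = 0.0179 ohm
I^2 = 87.049
Q = 87.049 * 0.0179 = 1.558 W

1.558 W


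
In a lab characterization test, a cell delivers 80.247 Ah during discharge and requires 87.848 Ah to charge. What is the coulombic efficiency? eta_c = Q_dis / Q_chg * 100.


eta_c = Q_dis / Q_chg * 100 = 80.247 / 87.848 * 100 = 91.35%

91.35%


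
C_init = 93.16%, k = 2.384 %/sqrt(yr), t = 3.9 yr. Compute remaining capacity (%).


sqrt(t) = sqrt(3.9) = 1.9748
C_final = 93.16 - 2.384 * 1.9748 = 88.45%

88.45%


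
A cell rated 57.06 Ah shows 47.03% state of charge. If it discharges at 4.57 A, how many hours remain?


Step 1: remaining = SOC/100 * C_total = 47.03/100 * 57.06 = 26.835 Ah
Step 2: t = remaining / I = 26.835 / 4.57 = 5.872 hr

5.872 hr


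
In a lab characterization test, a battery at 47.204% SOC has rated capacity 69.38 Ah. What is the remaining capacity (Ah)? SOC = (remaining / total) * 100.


remaining = SOC / 100 * total = 47.204 / 100 * 69.38 = 32.75 Ah

32.75 Ah


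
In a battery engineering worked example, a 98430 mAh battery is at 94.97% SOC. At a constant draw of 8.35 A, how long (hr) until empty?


Convert: C_total = 98430 mAh = 98.43 Ah
Step 1: remaining = SOC/100 * C_total = 94.97/100 * 98.43 = 93.479 Ah
Step 2: t = remaining / I = 93.479 / 8.35 = 11.20 hr

11.20 hr


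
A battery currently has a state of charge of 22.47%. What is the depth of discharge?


DOD = 100 - SOC = 100 - 22.47 = 77.53%

77.53%


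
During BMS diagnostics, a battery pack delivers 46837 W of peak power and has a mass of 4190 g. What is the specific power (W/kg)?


Convert: m = 4190 g = 4.19 kg
SP = P / m = 46837 / 4.19 = 11180 W/kg

11180 W/kg


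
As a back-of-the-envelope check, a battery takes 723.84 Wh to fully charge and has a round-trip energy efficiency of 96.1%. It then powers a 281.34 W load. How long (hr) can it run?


Step 1: E_discharge = eta/100 * E_charge = 96.1/100 * 723.84 = 695.61 Wh
Step 2: t = E_discharge / P = 695.61 / 281.34 = 2.472 hr

2.472 hr


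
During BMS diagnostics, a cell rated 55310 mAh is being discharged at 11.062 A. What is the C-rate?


Convert: capacity = 55310 mAh = 55.31 Ah
Rearranging: C_rate = 11.062 / 55.31 = 0.2C

0.2C


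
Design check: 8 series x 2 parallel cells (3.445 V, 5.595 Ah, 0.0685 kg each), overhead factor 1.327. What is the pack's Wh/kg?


Step 1: V_pack = 8 * 3.445 = 27.56 V
Step 2: C_pack = 2 * 5.595 = 11.19 Ah
Step 3: E_pack = V_pack * C_pack = 27.56 * 11.19 = 308.4 Wh
Step 4: m_pack = 8 * 2 * 0.0685 * 1.327 = 1.4544 kg
Step 5: ED = E_pack / m_pack = 308.4 / 1.4544 = 212.0 Wh/kg

212.0 Wh/kg


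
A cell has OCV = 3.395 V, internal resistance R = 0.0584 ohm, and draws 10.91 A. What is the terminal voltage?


IR drop = 10.91 * 0.0584 = 0.63714 V
V = 3.395 - 0.63714 = 2.758 V

2.758 V


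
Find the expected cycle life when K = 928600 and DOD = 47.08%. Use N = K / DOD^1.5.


Step 1: DOD^1.5 = 47.08^1.5 = 323.04
Step 2: N = 928600 / 323.04 = 2875 cycles

2875 cycles


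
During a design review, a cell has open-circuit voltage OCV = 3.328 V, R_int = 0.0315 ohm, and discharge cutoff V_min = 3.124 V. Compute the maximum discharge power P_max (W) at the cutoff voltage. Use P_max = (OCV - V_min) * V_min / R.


dV = OCV - V_min = 0.204 V (so I_max = dV / R)
P_max = dV * V_min / R = 0.204 * 3.124 / 0.0315 = 20.23 W

20.23 W


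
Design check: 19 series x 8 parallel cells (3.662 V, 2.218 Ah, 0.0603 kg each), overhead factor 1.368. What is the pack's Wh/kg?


Step 1: V_pack = 19 * 3.662 = 69.578 V
Step 2: C_pack = 8 * 2.218 = 17.744 Ah
Step 3: E_pack = V_pack * C_pack = 69.578 * 17.744 = 1234.6 Wh
Step 4: m_pack = 19 * 8 * 0.0603 * 1.368 = 12.539 kg
Step 5: ED = E_pack / m_pack = 1234.6 / 12.539 = 98.46 Wh/kg

98.46 Wh/kg


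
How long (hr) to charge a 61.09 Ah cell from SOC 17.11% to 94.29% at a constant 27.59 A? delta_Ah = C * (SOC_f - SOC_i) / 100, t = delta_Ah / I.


delta_Ah = 61.09 * (94.29 - 17.11) / 100 = 47.149 Ah
t = delta_Ah / I = 47.149 / 27.59 = 1.709 hr

1.709 hr


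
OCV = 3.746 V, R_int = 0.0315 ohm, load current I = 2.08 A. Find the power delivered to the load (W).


Step 1: V_terminal = OCV - I*R = 3.746 - 2.08 * 0.0315 = 3.6805 V
Step 2: P_out = V_terminal * I = 3.6805 * 2.08 = 7.655 W

7.655 W


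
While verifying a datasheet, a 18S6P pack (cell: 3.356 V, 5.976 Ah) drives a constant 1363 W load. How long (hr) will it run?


Step 1: E_pack = Ns * V_cell * Np * C_cell = 18 * 3.356 * 6 * 5.976 = 2166 Wh
Step 2: t = E_pack / P = 2166 / 1363 = 1.589 hr

1.589 hr


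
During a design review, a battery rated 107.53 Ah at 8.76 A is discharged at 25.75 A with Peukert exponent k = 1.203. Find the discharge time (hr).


t_rated = C / I_rated = 107.53 / 8.76 = 12.275 hr
(I_rated/I)^k = (0.34019)^1.203 = 0.27331
t = t_rated * (I_rated/I)^k = 12.275 * 0.27331 = 3.355 hr

3.355 hr


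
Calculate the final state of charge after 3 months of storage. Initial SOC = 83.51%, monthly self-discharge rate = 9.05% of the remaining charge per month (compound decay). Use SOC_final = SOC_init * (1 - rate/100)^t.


Monthly retention factor = 1 - 9.05/100 = 0.9095
Over 3 months: factor^3 = 0.75233
SOC_final = 83.51 * 0.75233 = 62.83%

62.83%


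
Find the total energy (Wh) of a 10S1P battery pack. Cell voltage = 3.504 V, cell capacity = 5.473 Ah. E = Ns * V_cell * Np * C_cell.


E = Ns * Vcell * Np * Ccell = 10 * 3.504 * 1 * 5.473 = 191.8 Wh

191.8 Wh


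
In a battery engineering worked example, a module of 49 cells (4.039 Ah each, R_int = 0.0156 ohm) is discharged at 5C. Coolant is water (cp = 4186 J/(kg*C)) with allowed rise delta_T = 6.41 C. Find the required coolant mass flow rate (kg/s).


Step 1: I = 5 * 4.039 = 20.195 A
Step 2: Q_cell = I^2 * R = 20.195^2 * 0.0156 = 6.3623 W
Step 3: Q_total = 49 * 6.3623 = 311.75 W
Step 4: m_dot = Q_total / (cp * dT) = 311.75 / (4186 * 6.41) = 0.01162 kg/s

0.01162 kg/s


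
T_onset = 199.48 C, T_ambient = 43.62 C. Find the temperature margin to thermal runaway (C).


Safety margin = 199.48 C - 43.62 C = 155.86 C

155.86 C


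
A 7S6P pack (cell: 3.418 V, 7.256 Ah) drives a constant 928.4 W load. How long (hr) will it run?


Step 1: E_pack = Ns * V_cell * Np * C_cell = 7 * 3.418 * 6 * 7.256 = 1041.6 Wh
Step 2: t = E_pack / P = 1041.6 / 928.4 = 1.122 hr

1.122 hr


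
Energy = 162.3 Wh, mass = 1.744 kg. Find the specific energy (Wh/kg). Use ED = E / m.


ED = E / m = 162.3 / 1.744 = 93.06 Wh/kg

93.06 Wh/kg


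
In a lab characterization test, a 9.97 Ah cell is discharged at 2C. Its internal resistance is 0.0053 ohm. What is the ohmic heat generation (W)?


Step 1: I = C_rate * capacity = 2 * 9.97 = 19.94 A
Step 2: Q = I^2 * R = 19.94^2 * 0.0053 = 397.6 * 0.0053 = 2.107 W

2.107 W


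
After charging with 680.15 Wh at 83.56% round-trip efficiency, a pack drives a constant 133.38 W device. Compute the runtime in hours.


Step 1: E_discharge = eta/100 * E_charge = 83.56/100 * 680.15 = 568.33 Wh
Step 2: t = E_discharge / P = 568.33 / 133.38 = 4.261 hr

4.261 hr


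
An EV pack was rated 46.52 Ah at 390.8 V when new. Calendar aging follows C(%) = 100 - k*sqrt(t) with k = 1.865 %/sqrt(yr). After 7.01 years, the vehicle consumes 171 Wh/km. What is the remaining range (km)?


Step 1: capacity retention = 100 - 1.865 * sqrt(7.01) = 100 - 1.865 * 2.6476 = 95.062%
Step 2: C_now = 46.52 * 95.062/100 = 44.223 Ah
Step 3: E_pack = V * C_now = 390.8 * 44.223 = 17282 Wh
Step 4: range = E_pack / consumption = 17282 / 171 = 101.1 km

101.1 km


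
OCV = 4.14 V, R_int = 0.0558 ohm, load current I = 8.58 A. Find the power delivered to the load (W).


Step 1: V_terminal = OCV - I*R = 4.14 - 8.58 * 0.0558 = 3.6612 V
Step 2: P_out = V_terminal * I = 3.6612 * 8.58 = 31.41 W

31.41 W


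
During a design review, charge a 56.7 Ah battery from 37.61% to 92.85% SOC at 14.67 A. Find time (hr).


Step 1: dSOC = 92.85% - 37.61% = 55.24%
Step 2: delta_Ah = 56.7 * 55.24 / 100 = 31.321 Ah
Step 3: t = 31.321 / 14.67 = 2.135 hr

2.135 hr


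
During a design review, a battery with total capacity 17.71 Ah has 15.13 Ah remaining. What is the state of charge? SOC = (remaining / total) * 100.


SOC = (remaining / total) * 100 = (15.13 / 17.71) * 100 = 85.43%

85.43%


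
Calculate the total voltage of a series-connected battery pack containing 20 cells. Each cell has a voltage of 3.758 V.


With 20 cells in series at 3.758 V each, V_pack = 75.16 V

75.16 V


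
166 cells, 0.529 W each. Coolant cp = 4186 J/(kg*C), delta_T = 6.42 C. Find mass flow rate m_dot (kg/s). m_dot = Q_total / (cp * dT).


Q_total = 166 * 0.529 = 87.814 W
m_dot = Q_total / (cp * dT) = 87.814 / (4186 * 6.42) = 0.003268 kg/s

0.003268 kg/s


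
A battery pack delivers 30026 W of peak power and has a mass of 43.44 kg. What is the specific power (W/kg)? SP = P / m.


Specific power = 30026 W / 43.44 kg = 691.2 W/kg

691.2 W/kg


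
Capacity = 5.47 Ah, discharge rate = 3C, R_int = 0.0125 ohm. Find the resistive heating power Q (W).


Step 1: I = C_rate * capacity = 3 * 5.47 = 16.41 A
Step 2: Q = I^2 * R = 16.41^2 * 0.0125 = 269.29 * 0.0125 = 3.366 W

3.366 W


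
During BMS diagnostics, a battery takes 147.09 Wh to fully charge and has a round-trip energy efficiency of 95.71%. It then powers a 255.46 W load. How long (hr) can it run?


Step 1: E_discharge = eta/100 * E_charge = 95.71/100 * 147.09 = 140.78 Wh
Step 2: t = E_discharge / P = 140.78 / 255.46 = 0.5511 hr

0.5511 hr


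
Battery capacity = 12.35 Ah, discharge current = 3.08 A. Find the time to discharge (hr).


Runtime = 12.35 Ah / 3.08 A = 4.010 hr

4.010 hr


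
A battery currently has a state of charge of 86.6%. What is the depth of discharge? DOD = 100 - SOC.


DOD = 100 - SOC = 100 - 86.6 = 13.4%

13.4%


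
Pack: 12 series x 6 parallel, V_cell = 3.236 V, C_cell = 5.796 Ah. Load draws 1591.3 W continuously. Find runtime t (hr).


Step 1: E_pack = Ns * V_cell * Np * C_cell = 12 * 3.236 * 6 * 5.796 = 1350.4 Wh
Step 2: t = E_pack / P = 1350.4 / 1591.3 = 0.8486 hr

0.8486 hr


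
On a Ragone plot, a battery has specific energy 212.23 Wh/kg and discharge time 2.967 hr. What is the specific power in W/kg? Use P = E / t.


P_specific = E / t = 212.23 / 2.967 = 71.53 W/kg

71.53 W/kg


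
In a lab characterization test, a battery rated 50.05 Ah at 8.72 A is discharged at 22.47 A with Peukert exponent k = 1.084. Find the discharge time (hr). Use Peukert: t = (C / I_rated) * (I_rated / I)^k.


Step 1: t_rated = C / I_rated = 50.05 / 8.72 = 5.7397 hr
Step 2: ratio = 8.72 / 22.47 = 0.38807
Step 3: ratio^k = 0.38807^1.084 = 0.35841
Step 4: t = t_rated * ratio^k = 5.7397 * 0.35841 = 2.057 hr

2.057 hr


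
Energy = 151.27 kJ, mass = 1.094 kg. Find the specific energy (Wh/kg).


Convert: E = 151.27 kJ = 42.019 Wh
ED = E / m = 42.019 / 1.094 = 38.41 Wh/kg

38.41 Wh/kg


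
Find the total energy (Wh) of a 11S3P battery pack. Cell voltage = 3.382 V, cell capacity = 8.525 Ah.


V_pack = 11 * 3.382 = 37.202 V
C_pack = 3 * 8.525 = 25.575 Ah
E = V_pack * C_pack = 37.202 * 25.575 = 951.4 Wh

951.4 Wh


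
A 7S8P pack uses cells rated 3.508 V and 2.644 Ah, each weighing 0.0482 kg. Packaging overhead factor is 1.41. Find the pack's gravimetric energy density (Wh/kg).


Step 1: V_pack = 7 * 3.508 = 24.556 V
Step 2: C_pack = 8 * 2.644 = 21.152 Ah
Step 3: E_pack = V_pack * C_pack = 24.556 * 21.152 = 519.41 Wh
Step 4: m_pack = 7 * 8 * 0.0482 * 1.41 = 3.8059 kg
Step 5: ED = E_pack / m_pack = 519.41 / 3.8059 = 136.5 Wh/kg

136.5 Wh/kg


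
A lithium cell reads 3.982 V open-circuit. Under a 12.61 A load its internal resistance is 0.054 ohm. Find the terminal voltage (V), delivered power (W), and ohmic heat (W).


Step 1: V_terminal = OCV - I*R = 3.982 - 12.61 * 0.054 = 3.3011 V
Step 2: P_out = V_terminal * I = 3.3011 * 12.61 = 41.63 W
Step 3: Q = I^2 * R = 12.61^2 * 0.054 = 8.587 W

V=3.3011 V, P=41.63 W, Q=8.587 W


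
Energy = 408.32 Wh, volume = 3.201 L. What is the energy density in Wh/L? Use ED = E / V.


ED = E / V = 408.32 / 3.201 = 127.6 Wh/L

127.6 Wh/L


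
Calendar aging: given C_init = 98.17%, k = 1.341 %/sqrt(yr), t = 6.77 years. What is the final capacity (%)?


sqrt(t) = sqrt(6.77) = 2.6019
C_final = 98.17 - 1.341 * 2.6019 = 94.68%

94.68%


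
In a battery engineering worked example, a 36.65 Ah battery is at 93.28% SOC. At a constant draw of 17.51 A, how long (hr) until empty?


Step 1: remaining = SOC/100 * C_total = 93.28/100 * 36.65 = 34.187 Ah
Step 2: t = remaining / I = 34.187 / 17.51 = 1.952 hr

1.952 hr


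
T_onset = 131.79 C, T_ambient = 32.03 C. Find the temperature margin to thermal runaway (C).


Safety margin = 131.79 C - 32.03 C = 99.76 C

99.76 C


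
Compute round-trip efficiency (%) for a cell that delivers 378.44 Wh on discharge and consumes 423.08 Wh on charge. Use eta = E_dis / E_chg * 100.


eta_e = E_dis / E_chg * 100 = 378.44 / 423.08 * 100 = 89.45%

89.45%


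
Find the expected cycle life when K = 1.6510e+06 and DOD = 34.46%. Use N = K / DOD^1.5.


Step 1: DOD^1.5 = 34.46^1.5 = 202.29
Step 2: N = 1.6510e+06 / 202.29 = 8162 cycles

8162 cycles


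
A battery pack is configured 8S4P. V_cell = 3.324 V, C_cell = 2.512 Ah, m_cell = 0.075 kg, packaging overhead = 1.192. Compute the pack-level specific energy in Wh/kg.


Step 1: V_pack = 8 * 3.324 = 26.592 V
Step 2: C_pack = 4 * 2.512 = 10.048 Ah
Step 3: E_pack = V_pack * C_pack = 26.592 * 10.048 = 267.2 Wh
Step 4: m_pack = 8 * 4 * 0.075 * 1.192 = 2.8608 kg
Step 5: ED = E_pack / m_pack = 267.2 / 2.8608 = 93.40 Wh/kg

93.40 Wh/kg


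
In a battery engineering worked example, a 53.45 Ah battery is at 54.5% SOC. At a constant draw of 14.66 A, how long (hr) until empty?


Step 1: remaining = SOC/100 * C_total = 54.5/100 * 53.45 = 29.13 Ah
Step 2: t = remaining / I = 29.13 / 14.66 = 1.987 hr

1.987 hr


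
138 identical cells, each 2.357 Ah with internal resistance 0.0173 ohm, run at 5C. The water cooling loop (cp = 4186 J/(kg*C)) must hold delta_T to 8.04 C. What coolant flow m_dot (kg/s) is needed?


Step 1: I = 5 * 2.357 = 11.785 A
Step 2: Q_cell = I^2 * R = 11.785^2 * 0.0173 = 2.4027 W
Step 3: Q_total = 138 * 2.4027 = 331.57 W
Step 4: m_dot = Q_total / (cp * dT) = 331.57 / (4186 * 8.04) = 0.009852 kg/s

0.009852 kg/s


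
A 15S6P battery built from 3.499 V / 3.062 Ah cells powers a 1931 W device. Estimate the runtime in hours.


Step 1: E_pack = Ns * V_cell * Np * C_cell = 15 * 3.499 * 6 * 3.062 = 964.25 Wh
Step 2: t = E_pack / P = 964.25 / 1931 = 0.4994 hr

0.4994 hr


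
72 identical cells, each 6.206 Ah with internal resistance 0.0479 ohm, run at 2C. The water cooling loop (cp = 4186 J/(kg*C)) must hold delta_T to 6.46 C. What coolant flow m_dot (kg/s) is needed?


Step 1: I = 2 * 6.206 = 12.412 A
Step 2: Q_cell = I^2 * R = 12.412^2 * 0.0479 = 7.3794 W
Step 3: Q_total = 72 * 7.3794 = 531.32 W
Step 4: m_dot = Q_total / (cp * dT) = 531.32 / (4186 * 6.46) = 0.01965 kg/s

0.01965 kg/s


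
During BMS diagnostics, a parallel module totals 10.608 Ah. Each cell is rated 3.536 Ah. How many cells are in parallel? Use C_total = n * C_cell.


n = C_total / C_cell = 10.608 / 3.536 = 3

3


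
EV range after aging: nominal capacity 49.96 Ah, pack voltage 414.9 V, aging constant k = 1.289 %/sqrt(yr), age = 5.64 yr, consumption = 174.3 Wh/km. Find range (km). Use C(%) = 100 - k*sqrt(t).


Step 1: capacity retention = 100 - 1.289 * sqrt(5.64) = 100 - 1.289 * 2.3749 = 96.939%
Step 2: C_now = 49.96 * 96.939/100 = 48.431 Ah
Step 3: E_pack = V * C_now = 414.9 * 48.431 = 20094 Wh
Step 4: range = E_pack / consumption = 20094 / 174.3 = 115.3 km

115.3 km


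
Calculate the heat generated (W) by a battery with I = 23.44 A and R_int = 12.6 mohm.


Convert: R = 12.6 mohm = 0.0126 ohm
Q = I^2 * R = 23.44^2 * 0.0126 = 6.923 W

6.923 W


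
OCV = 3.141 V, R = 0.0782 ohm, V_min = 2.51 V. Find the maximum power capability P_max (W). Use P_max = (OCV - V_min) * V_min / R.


P_max = (OCV - V_min) * V_min / R = (3.141 - 2.51) * 2.51 / 0.0782 = 0.631 * 2.51 / 0.0782 = 20.25 W

20.25 W


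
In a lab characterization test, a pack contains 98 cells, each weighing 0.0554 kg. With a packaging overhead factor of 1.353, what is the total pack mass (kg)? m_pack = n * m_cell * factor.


Cell mass sum = 98 * 0.0554 = 5.4292 kg
With overhead 1.353: m_pack = 5.4292 * 1.353 = 7.346 kg

7.346 kg


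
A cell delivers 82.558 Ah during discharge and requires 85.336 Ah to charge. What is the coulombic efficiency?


Coulombic efficiency = 82.558/85.336 * 100% = 96.74%

96.74%


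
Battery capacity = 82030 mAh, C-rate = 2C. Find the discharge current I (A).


Convert: capacity = 82030 mAh = 82.03 Ah
At 2C: I = 2 * 82.03 Ah = 164.06 A

164.06 A


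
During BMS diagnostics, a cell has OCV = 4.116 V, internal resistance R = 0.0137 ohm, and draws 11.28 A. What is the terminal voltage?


IR drop = 11.28 * 0.0137 = 0.15454 V
V = 4.116 - 0.15454 = 3.961 V

3.961 V


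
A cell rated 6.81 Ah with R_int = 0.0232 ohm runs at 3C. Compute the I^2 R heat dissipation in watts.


Step 1: I = C_rate * capacity = 3 * 6.81 = 20.43 A
Step 2: Q = I^2 * R = 20.43^2 * 0.0232 = 417.38 * 0.0232 = 9.683 W

9.683 W


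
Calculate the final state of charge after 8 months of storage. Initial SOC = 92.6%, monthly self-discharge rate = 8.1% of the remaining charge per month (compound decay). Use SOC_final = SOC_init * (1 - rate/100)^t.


decay = (1 - 8.1/100)^8 = 0.50877
SOC_final = 92.6 * 0.50877 = 47.11%

47.11%


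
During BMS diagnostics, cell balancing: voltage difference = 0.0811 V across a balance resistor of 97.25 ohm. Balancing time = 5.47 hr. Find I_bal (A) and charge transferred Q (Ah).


I_bal = dV / R = 0.0811 / 97.25 = 8.3393e-04 A
Q = I_bal * t = 8.3393e-04 * 5.47 = 0.004562 Ah

I=8.3393e-04 A, Q=0.004562 Ah


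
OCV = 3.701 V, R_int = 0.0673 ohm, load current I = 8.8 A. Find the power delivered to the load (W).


Step 1: V_terminal = OCV - I*R = 3.701 - 8.8 * 0.0673 = 3.1088 V
Step 2: P_out = V_terminal * I = 3.1088 * 8.8 = 27.36 W

27.36 W


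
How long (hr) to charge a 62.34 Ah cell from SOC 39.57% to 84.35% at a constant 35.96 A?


Step 1: dSOC = 84.35% - 39.57% = 44.78%
Step 2: delta_Ah = 62.34 * 44.78 / 100 = 27.916 Ah
Step 3: t = 27.916 / 35.96 = 0.7763 hr

0.7763 hr


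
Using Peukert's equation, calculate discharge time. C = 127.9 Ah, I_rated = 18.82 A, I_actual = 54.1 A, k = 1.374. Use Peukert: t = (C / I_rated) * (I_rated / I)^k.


t_rated = C / I_rated = 127.9 / 18.82 = 6.796 hr
(I_rated/I)^k = (0.34787)^1.374 = 0.23437
t = t_rated * (I_rated/I)^k = 6.796 * 0.23437 = 1.593 hr

1.593 hr


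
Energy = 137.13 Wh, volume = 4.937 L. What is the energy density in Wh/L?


ED = E / V = 137.13 / 4.937 = 27.78 Wh/L

27.78 Wh/L


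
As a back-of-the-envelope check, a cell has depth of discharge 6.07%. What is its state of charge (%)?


SOC = 100 - DOD = 100 - 6.07 = 93.93%

93.93%


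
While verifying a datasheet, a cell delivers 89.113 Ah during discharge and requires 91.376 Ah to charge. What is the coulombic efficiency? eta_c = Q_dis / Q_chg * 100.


eta_c = Q_dis / Q_chg * 100 = 89.113 / 91.376 * 100 = 97.52%

97.52%


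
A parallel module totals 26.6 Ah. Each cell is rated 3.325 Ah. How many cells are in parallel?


n = C_total / C_cell = 26.6 / 3.325 = 8

8


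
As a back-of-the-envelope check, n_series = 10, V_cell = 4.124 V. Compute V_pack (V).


V_pack = n * V_cell = 10 * 4.124 = 41.24 V

41.24 V


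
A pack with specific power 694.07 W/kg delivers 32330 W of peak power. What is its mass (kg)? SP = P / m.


m = P / SP = 32330 / 694.07 = 46.58 kg

46.58 kg


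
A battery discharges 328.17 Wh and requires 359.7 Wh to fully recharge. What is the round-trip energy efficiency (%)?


eta_e = E_dis / E_chg * 100 = 328.17 / 359.7 * 100 = 91.23%

91.23%


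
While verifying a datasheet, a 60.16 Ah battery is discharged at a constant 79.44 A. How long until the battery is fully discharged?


t = capacity / current = 60.16 / 79.44 = 0.7573 hr

0.7573 hr


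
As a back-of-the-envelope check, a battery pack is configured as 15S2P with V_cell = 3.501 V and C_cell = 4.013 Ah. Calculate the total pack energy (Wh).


V_pack = 15 * 3.501 = 52.515 V
C_pack = 2 * 4.013 = 8.026 Ah
E = V_pack * C_pack = 52.515 * 8.026 = 421.5 Wh

421.5 Wh


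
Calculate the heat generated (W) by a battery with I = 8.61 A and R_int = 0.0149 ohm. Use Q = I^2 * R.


I^2 = 74.132
Q = 74.132 * 0.0149 = 1.105 W

1.105 W


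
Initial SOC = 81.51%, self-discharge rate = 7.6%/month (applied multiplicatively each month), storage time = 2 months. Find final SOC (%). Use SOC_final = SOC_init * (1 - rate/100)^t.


decay = (1 - 7.6/100)^2 = 0.85378
SOC_final = 81.51 * 0.85378 = 69.59%

69.59%


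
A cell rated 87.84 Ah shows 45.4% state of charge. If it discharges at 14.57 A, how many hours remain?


Step 1: remaining = SOC/100 * C_total = 45.4/100 * 87.84 = 39.879 Ah
Step 2: t = remaining / I = 39.879 / 14.57 = 2.737 hr

2.737 hr


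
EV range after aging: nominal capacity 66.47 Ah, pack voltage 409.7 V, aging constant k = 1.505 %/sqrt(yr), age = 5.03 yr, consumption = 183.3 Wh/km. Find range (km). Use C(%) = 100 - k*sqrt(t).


Step 1: capacity retention = 100 - 1.505 * sqrt(5.03) = 100 - 1.505 * 2.2428 = 96.625%
Step 2: C_now = 66.47 * 96.625/100 = 64.227 Ah
Step 3: E_pack = V * C_now = 409.7 * 64.227 = 26314 Wh
Step 4: range = E_pack / consumption = 26314 / 183.3 = 143.6 km

143.6 km


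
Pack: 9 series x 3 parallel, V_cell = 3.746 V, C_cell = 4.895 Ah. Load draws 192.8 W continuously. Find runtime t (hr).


Step 1: E_pack = Ns * V_cell * Np * C_cell = 9 * 3.746 * 3 * 4.895 = 495.09 Wh
Step 2: t = E_pack / P = 495.09 / 192.8 = 2.568 hr

2.568 hr


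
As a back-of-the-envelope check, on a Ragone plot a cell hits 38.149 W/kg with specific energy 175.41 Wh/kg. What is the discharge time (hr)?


t = E / P = 175.41 / 38.149 = 4.598 hr

4.598 hr


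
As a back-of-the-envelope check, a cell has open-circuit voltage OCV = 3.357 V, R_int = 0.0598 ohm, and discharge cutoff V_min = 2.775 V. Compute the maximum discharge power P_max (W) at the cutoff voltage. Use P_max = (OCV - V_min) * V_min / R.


dV = OCV - V_min = 0.582 V (so I_max = dV / R)
P_max = dV * V_min / R = 0.582 * 2.775 / 0.0598 = 27.01 W

27.01 W


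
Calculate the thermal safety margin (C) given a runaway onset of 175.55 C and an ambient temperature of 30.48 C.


Safety margin = 175.55 C - 30.48 C = 145.07 C

145.07 C


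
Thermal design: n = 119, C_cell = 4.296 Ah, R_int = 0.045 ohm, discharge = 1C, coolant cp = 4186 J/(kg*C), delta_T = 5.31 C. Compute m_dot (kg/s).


Step 1: I = 1 * 4.296 = 4.296 A
Step 2: Q_cell = I^2 * R = 4.296^2 * 0.045 = 0.8305 W
Step 3: Q_total = 119 * 0.8305 = 98.83 W
Step 4: m_dot = Q_total / (cp * dT) = 98.83 / (4186 * 5.31) = 0.004446 kg/s

0.004446 kg/s


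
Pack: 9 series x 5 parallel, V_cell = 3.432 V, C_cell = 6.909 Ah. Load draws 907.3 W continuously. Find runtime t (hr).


Step 1: E_pack = Ns * V_cell * Np * C_cell = 9 * 3.432 * 5 * 6.909 = 1067 Wh
Step 2: t = E_pack / P = 1067 / 907.3 = 1.176 hr

1.176 hr


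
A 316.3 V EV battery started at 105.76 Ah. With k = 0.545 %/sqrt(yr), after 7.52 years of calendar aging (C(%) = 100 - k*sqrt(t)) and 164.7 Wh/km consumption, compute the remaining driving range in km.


Step 1: capacity retention = 100 - 0.545 * sqrt(7.52) = 100 - 0.545 * 2.7423 = 98.505%
Step 2: C_now = 105.76 * 98.505/100 = 104.18 Ah
Step 3: E_pack = V * C_now = 316.3 * 104.18 = 32952 Wh
Step 4: range = E_pack / consumption = 32952 / 164.7 = 200.1 km

200.1 km


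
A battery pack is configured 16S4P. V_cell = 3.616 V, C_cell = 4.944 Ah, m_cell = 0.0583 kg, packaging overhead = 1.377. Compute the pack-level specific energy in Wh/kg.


Step 1: V_pack = 16 * 3.616 = 57.856 V
Step 2: C_pack = 4 * 4.944 = 19.776 Ah
Step 3: E_pack = V_pack * C_pack = 57.856 * 19.776 = 1144.2 Wh
Step 4: m_pack = 16 * 4 * 0.0583 * 1.377 = 5.1379 kg
Step 5: ED = E_pack / m_pack = 1144.2 / 5.1379 = 222.7 Wh/kg

222.7 Wh/kg


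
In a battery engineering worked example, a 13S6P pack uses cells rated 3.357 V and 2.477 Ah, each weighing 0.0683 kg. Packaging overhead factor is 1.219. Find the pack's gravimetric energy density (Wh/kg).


Step 1: V_pack = 13 * 3.357 = 43.641 V
Step 2: C_pack = 6 * 2.477 = 14.862 Ah
Step 3: E_pack = V_pack * C_pack = 43.641 * 14.862 = 648.59 Wh
Step 4: m_pack = 13 * 6 * 0.0683 * 1.219 = 6.4941 kg
Step 5: ED = E_pack / m_pack = 648.59 / 6.4941 = 99.87 Wh/kg

99.87 Wh/kg


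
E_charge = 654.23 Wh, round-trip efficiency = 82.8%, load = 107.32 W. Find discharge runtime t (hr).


Step 1: E_discharge = eta/100 * E_charge = 82.8/100 * 654.23 = 541.7 Wh
Step 2: t = E_discharge / P = 541.7 / 107.32 = 5.048 hr

5.048 hr


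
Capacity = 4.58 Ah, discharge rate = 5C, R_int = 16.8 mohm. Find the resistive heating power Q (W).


Convert: R = 16.8 mohm = 0.0168 ohm
Step 1: I = C_rate * capacity = 5 * 4.58 = 22.9 A
Step 2: Q = I^2 * R = 22.9^2 * 0.0168 = 524.41 * 0.0168 = 8.810 W

8.810 W


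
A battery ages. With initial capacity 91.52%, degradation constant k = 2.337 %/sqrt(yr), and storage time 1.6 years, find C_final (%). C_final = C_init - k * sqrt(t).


Step 1: sqrt(1.6 yr) = 1.2649
Step 2: drop = 2.337 * 1.2649 = 2.9561
Step 3: C_final = 91.52 - 2.9561 = 88.56%

88.56%


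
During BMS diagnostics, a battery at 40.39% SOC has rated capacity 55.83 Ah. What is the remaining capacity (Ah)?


remaining = SOC / 100 * total = 40.39 / 100 * 55.83 = 22.55 Ah

22.55 Ah


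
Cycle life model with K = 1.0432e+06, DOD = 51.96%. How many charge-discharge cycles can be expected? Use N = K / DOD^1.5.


DOD^1.5 = 374.54
N = K / DOD^1.5 = 1.0432e+06 / 374.54 = 2785

2785 cycles


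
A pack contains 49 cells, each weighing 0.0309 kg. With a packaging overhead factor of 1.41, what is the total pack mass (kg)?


m_pack = n * m_cell * overhead = 49 * 0.0309 * 1.41 = 2.135 kg

2.135 kg


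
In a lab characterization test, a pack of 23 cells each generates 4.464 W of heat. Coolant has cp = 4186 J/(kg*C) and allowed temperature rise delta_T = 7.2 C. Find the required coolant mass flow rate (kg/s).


Q_total = 23 * 4.464 = 102.67 W
m_dot = Q_total / (cp * dT) = 102.67 / (4186 * 7.2) = 0.003407 kg/s

0.003407 kg/s


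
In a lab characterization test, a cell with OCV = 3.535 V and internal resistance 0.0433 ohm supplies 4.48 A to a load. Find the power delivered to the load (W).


Step 1: V_terminal = OCV - I*R = 3.535 - 4.48 * 0.0433 = 3.341 V
Step 2: P_out = V_terminal * I = 3.341 * 4.48 = 14.97 W

14.97 W


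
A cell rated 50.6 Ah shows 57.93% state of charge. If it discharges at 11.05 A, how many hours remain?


Step 1: remaining = SOC/100 * C_total = 57.93/100 * 50.6 = 29.313 Ah
Step 2: t = remaining / I = 29.313 / 11.05 = 2.653 hr

2.653 hr


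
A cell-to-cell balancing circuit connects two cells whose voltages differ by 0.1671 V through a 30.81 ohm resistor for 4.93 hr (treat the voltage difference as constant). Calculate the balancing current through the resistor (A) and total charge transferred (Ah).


First, Ohm's law: I_bal = 0.1671 V / 30.81 ohm = 0.0054236 A
Then Q = I * t = 0.0054236 A * 4.93 hr = 0.02674 Ah

I=0.0054236 A, Q=0.02674 Ah


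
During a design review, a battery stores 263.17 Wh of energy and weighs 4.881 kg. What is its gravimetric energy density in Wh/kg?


ED = E / m = 263.17 / 4.881 = 53.92 Wh/kg

53.92 Wh/kg


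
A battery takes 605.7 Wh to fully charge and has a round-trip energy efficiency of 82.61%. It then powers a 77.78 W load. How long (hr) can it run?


Step 1: E_discharge = eta/100 * E_charge = 82.61/100 * 605.7 = 500.37 Wh
Step 2: t = E_discharge / P = 500.37 / 77.78 = 6.433 hr

6.433 hr


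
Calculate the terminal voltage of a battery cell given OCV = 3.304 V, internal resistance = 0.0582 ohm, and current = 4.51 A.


IR drop = 4.51 * 0.0582 = 0.26248 V
V = 3.304 - 0.26248 = 3.042 V

3.042 V


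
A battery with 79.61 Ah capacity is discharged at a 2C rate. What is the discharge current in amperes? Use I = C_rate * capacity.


At 2C: I = 2 * 79.61 Ah = 159.22 A

159.22 A


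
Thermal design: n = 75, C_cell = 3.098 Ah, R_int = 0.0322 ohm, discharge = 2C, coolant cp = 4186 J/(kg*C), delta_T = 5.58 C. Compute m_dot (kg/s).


Step 1: I = 2 * 3.098 = 6.196 A
Step 2: Q_cell = I^2 * R = 6.196^2 * 0.0322 = 1.2362 W
Step 3: Q_total = 75 * 1.2362 = 92.715 W
Step 4: m_dot = Q_total / (cp * dT) = 92.715 / (4186 * 5.58) = 0.003969 kg/s

0.003969 kg/s


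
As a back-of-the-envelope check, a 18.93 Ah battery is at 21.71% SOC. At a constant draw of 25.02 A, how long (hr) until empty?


Step 1: remaining = SOC/100 * C_total = 21.71/100 * 18.93 = 4.1097 Ah
Step 2: t = remaining / I = 4.1097 / 25.02 = 0.1643 hr

0.1643 hr


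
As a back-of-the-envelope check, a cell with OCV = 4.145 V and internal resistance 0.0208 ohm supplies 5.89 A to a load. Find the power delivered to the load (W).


Step 1: V_terminal = OCV - I*R = 4.145 - 5.89 * 0.0208 = 4.0225 V
Step 2: P_out = V_terminal * I = 4.0225 * 5.89 = 23.69 W

23.69 W


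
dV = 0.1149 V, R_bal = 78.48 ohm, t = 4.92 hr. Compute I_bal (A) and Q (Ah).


First, Ohm's law: I_bal = 0.1149 V / 78.48 ohm = 0.0014641 A
Then Q = I * t = 0.0014641 A * 4.92 hr = 0.007203 Ah

I=0.0014641 A, Q=0.007203 Ah


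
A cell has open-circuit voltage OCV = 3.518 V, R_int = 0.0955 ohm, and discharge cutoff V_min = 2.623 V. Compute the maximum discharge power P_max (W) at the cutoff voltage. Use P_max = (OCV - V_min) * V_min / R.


dV = OCV - V_min = 0.895 V (so I_max = dV / R)
P_max = dV * V_min / R = 0.895 * 2.623 / 0.0955 = 24.58 W

24.58 W


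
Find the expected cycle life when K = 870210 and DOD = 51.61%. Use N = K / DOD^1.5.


DOD^1.5 = 370.77
N = K / DOD^1.5 = 870210 / 370.77 = 2347

2347 cycles


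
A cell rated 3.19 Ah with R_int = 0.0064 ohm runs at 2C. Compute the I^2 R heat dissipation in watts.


Step 1: I = C_rate * capacity = 2 * 3.19 = 6.38 A
Step 2: Q = I^2 * R = 6.38^2 * 0.0064 = 40.704 * 0.0064 = 0.2605 W

0.2605 W


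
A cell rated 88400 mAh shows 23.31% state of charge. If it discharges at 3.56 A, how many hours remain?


Convert: C_total = 88400 mAh = 88.4 Ah
Step 1: remaining = SOC/100 * C_total = 23.31/100 * 88.4 = 20.606 Ah
Step 2: t = remaining / I = 20.606 / 3.56 = 5.788 hr

5.788 hr


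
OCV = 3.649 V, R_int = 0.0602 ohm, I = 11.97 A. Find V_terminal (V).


V = OCV - I*R = 3.649 - 11.97 * 0.0602 = 2.928 V

2.928 V


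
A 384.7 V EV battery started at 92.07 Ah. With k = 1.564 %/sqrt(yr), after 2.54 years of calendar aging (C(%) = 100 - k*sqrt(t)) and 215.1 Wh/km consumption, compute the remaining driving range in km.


Step 1: capacity retention = 100 - 1.564 * sqrt(2.54) = 100 - 1.564 * 1.5937 = 97.507%
Step 2: C_now = 92.07 * 97.507/100 = 89.775 Ah
Step 3: E_pack = V * C_now = 384.7 * 89.775 = 34536 Wh
Step 4: range = E_pack / consumption = 34536 / 215.1 = 160.6 km

160.6 km


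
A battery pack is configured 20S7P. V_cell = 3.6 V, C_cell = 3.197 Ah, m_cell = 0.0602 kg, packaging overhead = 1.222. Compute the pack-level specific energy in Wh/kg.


Step 1: V_pack = 20 * 3.6 = 72 V
Step 2: C_pack = 7 * 3.197 = 22.379 Ah
Step 3: E_pack = V_pack * C_pack = 72 * 22.379 = 1611.3 Wh
Step 4: m_pack = 20 * 7 * 0.0602 * 1.222 = 10.299 kg
Step 5: ED = E_pack / m_pack = 1611.3 / 10.299 = 156.5 Wh/kg

156.5 Wh/kg


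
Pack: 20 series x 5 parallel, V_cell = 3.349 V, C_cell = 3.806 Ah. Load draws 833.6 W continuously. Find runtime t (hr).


Step 1: E_pack = Ns * V_cell * Np * C_cell = 20 * 3.349 * 5 * 3.806 = 1274.6 Wh
Step 2: t = E_pack / P = 1274.6 / 833.6 = 1.529 hr

1.529 hr


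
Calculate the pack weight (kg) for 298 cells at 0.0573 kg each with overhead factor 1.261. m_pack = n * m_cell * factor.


Cell mass sum = 298 * 0.0573 = 17.075 kg
With overhead 1.261: m_pack = 17.075 * 1.261 = 21.53 kg

21.53 kg


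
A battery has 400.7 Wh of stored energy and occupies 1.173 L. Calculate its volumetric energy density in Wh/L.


ED = E / V = 400.7 / 1.173 = 341.6 Wh/L

341.6 Wh/L


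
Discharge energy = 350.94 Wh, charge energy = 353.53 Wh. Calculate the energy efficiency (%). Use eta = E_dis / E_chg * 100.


Round-trip efficiency = 350.94/353.53 * 100% = 99.27%

99.27%


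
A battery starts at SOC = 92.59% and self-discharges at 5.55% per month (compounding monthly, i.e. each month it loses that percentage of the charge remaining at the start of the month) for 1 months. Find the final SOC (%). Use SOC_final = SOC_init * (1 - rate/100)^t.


decay = (1 - 5.55/100)^1 = 0.9445
SOC_final = 92.59 * 0.9445 = 87.45%

87.45%


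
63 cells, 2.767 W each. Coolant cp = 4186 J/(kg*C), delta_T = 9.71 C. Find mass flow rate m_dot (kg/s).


Q_total = 63 * 2.767 = 174.32 W
m_dot = Q_total / (cp * dT) = 174.32 / (4186 * 9.71) = 0.004289 kg/s

0.004289 kg/s
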